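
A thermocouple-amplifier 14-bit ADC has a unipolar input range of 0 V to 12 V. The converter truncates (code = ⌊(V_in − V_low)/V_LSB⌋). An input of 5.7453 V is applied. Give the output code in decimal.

Full-scale span = 12 V; LSB = 12/2^14 = 0.732 mV.
Input sits at 7844.250 steps above V_low.
Floor → code 7844.

code 7844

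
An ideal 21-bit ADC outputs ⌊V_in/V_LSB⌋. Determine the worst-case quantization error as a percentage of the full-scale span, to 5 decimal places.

0.00005 %

Truncating → worst-case error = 1 LSB = V_FS/2^21, so 100/2097152 = 4.76837e-05 % of full scale.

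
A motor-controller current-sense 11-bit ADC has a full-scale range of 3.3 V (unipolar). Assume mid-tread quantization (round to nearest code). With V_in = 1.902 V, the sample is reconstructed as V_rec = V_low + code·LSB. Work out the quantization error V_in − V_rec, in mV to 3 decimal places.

LSB = 3.3/2^11 = 1.611 mV.
Scaled input = 1180.3927 LSBs, so code = 1180.
V_rec = 0 + 1180·0.00161133 = 1.9013672 V.
V_in − V_rec = 0.000632813 V = 0.633 mV.

0.633 mV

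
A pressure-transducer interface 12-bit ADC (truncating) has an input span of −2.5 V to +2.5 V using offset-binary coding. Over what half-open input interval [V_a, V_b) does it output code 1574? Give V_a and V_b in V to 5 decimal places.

LSB = 5/2^12 = 1.221 mV.
V_a = V_low + 1574·LSB = -0.578613 V; V_b = V_low + 1575·LSB = -0.577393 V.

[-0.57861 V, -0.57739 V)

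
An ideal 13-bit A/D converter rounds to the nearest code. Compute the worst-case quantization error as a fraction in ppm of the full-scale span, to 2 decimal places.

61.04 ppm

Rounding → worst-case error = ½ LSB = V_FS/2^14, so 1e+06/16384 = 61.0352 ppm of full scale.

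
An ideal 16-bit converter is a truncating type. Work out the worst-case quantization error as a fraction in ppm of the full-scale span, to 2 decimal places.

15.26 ppm

Truncating → worst-case error = 1 LSB = V_FS/2^16, so 1e+06/65536 = 15.2588 ppm of full scale.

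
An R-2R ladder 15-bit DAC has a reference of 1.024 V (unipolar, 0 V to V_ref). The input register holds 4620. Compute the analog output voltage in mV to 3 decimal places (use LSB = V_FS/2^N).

144.375 mV

LSB = 1.024 V / 2^15 = 31.25 µV.
V_out = 0 + 4620 × 3.125e-05 V = 0.144375 V.
= 144.375 mV.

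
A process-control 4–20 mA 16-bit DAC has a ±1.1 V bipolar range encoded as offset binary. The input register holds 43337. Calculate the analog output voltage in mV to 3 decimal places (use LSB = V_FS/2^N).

LSB = 2.2 V / 2^16 = 33.57 µV.
V_out = (−1.1) + 43337 × 3.35693e-05 V = 0.354794 V.
= 354.794 mV.

354.794 mV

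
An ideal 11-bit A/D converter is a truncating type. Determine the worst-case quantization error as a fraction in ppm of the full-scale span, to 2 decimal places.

Truncating → worst-case error = 1 LSB = V_FS/2^11, so 1e+06/2048 = 488.281 ppm of full scale.

488.28 ppm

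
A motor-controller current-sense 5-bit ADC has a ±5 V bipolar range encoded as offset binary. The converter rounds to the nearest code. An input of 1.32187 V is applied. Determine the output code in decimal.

code 20

Full-scale span = 10 V; LSB = 10/2^5 = 312.500 mV.
(V_in − V_low)/LSB = (1.32187 − (−5)) / 0.3125 = 20.230.
Round → code 20.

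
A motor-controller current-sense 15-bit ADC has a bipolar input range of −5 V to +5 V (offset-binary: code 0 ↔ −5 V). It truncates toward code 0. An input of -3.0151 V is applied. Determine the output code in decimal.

With 32768 levels over 10 V, one step is 305.18 µV.
Input sits at 6504.120 steps above V_low.
⌊·⌋(6504.120) = 6504.

code 6504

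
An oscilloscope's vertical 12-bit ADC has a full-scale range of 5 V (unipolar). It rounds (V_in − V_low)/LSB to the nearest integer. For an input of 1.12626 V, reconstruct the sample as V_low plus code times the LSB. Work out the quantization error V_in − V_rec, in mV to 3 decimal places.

Step size: 5 V ÷ 2^12 = 1.221 mV.
(V_in − V_low)/LSB = (1.12626 − 0)/0.0012207 = 922.6322 → code 923 (round).
Code 923 maps back to 0 + 923×0.0012207 V = 1.126709 V.
V_in − V_rec = -0.000448984 V = -0.449 mV.

-0.449 mV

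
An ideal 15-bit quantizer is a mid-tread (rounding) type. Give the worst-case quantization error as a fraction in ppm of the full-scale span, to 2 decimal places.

Rounding → worst-case error = ½ LSB = V_FS/2^16, so 1e+06/65536 = 15.2588 ppm of full scale.

15.26 ppm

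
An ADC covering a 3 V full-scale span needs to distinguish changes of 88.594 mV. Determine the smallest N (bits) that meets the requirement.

6 bits

Number of steps required ≥ 3 V / 88.594 mV = 33.86.
Need 2^N ≥ 33.86; 2^5 = 32, 2^6 = 64.
Minimum N = 6.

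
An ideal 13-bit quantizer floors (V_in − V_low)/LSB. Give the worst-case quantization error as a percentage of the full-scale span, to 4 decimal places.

Truncating → worst-case error = 1 LSB = V_FS/2^13, so 100/8192 = 0.012207 % of full scale.

0.0122 %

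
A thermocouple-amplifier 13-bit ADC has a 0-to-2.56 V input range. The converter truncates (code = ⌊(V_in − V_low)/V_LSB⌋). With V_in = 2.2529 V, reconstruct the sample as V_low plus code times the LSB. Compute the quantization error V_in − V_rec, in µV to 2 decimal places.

Step size: 2.56 V ÷ 2^13 = 312.50 µV.
Scaled input = 7209.2800 LSBs, so code = 7209.
Reconstructed: 2.2528125 V.
Difference: 8.75e-05 V → 87.50 µV.

87.50 µV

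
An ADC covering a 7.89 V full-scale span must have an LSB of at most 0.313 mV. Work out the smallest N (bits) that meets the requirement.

15 bits

Number of steps required ≥ 7.89 V / 0.313 mV = 25207.67.
Need 2^N ≥ 25207.67; 2^14 = 16384, 2^15 = 32768.
Minimum N = 15.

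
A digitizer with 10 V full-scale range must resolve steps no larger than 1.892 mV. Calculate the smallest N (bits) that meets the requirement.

Number of steps required ≥ 10 V / 1.892 mV = 5285.41.
Need 2^N ≥ 5285.41; 2^12 = 4096, 2^13 = 8192.
Minimum N = 13.

13 bits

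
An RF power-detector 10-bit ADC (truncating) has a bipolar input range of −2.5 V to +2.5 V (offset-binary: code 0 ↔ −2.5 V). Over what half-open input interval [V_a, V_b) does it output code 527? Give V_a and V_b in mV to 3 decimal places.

[73.242 mV, 78.125 mV)

LSB = 5/2^10 = 4.883 mV.
V_a = V_low + 527·LSB = 0.0732422 V; V_b = V_low + 528·LSB = 0.078125 V.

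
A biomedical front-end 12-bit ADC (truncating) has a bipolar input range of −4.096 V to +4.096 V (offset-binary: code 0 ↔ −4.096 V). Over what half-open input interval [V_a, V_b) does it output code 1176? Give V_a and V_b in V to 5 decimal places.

[-1.74400 V, -1.74200 V)

LSB = 8.192/2^12 = 2.000 mV.
V_a = V_low + 1176·LSB = -1.744 V; V_b = V_low + 1177·LSB = -1.742 V.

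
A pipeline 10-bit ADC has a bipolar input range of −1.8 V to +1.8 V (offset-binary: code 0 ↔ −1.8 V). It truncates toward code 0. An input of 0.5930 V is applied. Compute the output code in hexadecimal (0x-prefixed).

code 0x2A8 (decimal 680)

LSB = 3.6 V / 1024 = 3.516 mV.
Input sits at 680.676 steps above V_low.
So the output code is 680.
In hexadecimal (0x-prefixed): 0x2A8.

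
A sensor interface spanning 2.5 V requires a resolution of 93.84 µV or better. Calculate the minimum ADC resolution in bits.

Number of steps required ≥ 2.5 V / 93.84 µV = 26641.09.
Need 2^N ≥ 26641.09; 2^14 = 16384, 2^15 = 32768.
Minimum N = 15.

15 bits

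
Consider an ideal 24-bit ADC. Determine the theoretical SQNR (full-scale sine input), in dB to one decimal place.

SNR ≈ 6.02·N + 1.76 dB = 6.02·24 + 1.76 = 146.24 dB.

146.2 dB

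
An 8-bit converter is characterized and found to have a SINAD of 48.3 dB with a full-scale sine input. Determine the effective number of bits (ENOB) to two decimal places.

7.73 bits

ENOB = (SINAD − 1.76) / 6.02 = (48.3 − 1.76)/6.02 = 7.731.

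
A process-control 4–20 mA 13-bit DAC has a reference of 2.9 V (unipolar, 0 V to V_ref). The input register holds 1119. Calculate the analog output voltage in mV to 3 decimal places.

396.130 mV

LSB = 2.9 V / 2^13 = 354.00 µV.
V_out = 0 + 1119 × 0.000354004 V = 0.39613 V.
= 396.130 mV.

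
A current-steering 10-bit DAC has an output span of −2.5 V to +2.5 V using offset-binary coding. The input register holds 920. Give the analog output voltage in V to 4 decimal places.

1.9922 V

LSB = 5 V / 2^10 = 4.883 mV.
V_out = (−2.5) + 920 × 0.00488281 V = 1.99219 V.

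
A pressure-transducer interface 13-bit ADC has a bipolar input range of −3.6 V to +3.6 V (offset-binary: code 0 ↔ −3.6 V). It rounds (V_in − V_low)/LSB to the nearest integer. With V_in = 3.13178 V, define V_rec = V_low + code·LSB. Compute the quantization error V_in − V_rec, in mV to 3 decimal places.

0.237 mV

Step size: 7.2 V ÷ 2^13 = 0.879 mV.
(3.13178 − (−3.6))/0.000878906 = 7659.2697; round gives code 7659.
Code 7659 maps back to (−3.6) + 7659×0.000878906 V = 3.131543 V.
V_in − V_rec = 0.000237031 V = 0.237 mV.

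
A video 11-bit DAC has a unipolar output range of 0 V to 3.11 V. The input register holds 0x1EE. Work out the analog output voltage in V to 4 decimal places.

LSB = 3.11 V / 2^11 = 1.519 mV.
Code 0x1EE = 494 decimal.
V_out = 0 + 494 × 0.00151855 V = 0.750166 V.

0.7502 V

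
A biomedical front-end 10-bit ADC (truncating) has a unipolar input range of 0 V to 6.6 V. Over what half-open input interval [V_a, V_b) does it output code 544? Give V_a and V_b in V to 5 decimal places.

LSB = 6.6/2^10 = 6.445 mV.
V_a = V_low + 544·LSB = 3.50625 V; V_b = V_low + 545·LSB = 3.5127 V.

[3.50625 V, 3.51270 V)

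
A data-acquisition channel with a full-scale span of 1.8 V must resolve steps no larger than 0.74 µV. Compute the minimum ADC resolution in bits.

Number of steps required ≥ 1.8 V / 0.74 µV = 2432432.43.
Need 2^N ≥ 2432432.43; 2^21 = 2097152, 2^22 = 4194304.
Minimum N = 22.

22 bits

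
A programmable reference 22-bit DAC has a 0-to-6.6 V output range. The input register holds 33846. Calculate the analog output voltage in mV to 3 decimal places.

53.259 mV

LSB = 6.6 V / 2^22 = 1.57 µV.
V_out = 0 + 33846 × 1.57356e-06 V = 0.0532588 V.
= 53.259 mV.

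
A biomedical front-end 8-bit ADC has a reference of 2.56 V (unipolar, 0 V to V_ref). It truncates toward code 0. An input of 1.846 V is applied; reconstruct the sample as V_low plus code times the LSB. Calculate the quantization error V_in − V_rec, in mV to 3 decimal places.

6.000 mV

Step size: 2.56 V ÷ 2^8 = 10.000 mV.
(1.846 − 0)/0.01 = 184.6000; ⌊·⌋ gives code 184.
Reconstructed: 1.84 V.
Difference: 0.006 V → 6.000 mV.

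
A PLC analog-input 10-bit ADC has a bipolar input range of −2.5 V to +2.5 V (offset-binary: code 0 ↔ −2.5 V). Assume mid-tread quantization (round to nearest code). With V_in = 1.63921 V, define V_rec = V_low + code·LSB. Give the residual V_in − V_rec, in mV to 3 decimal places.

-1.415 mV

LSB = 5/2^10 = 4.883 mV.
(1.63921 − (−2.5))/0.00488281 = 847.7102; round gives code 848.
Reconstructed: 1.640625 V.
Error = 1.63921 − 1.640625 = -0.001415 V = -1.415 mV.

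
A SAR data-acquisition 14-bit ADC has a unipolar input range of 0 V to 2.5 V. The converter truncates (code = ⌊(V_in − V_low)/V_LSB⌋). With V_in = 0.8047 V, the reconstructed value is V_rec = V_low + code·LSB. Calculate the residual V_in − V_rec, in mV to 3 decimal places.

One LSB is 2.5 V / 16384 = 152.59 µV.
Scaled input = 5273.6819 LSBs, so code = 5273.
V_rec = 0 + 5273·0.000152588 = 0.80459595 V.
Error = 0.8047 − 0.80459595 = 0.000104053 V = 0.104 mV.

0.104 mV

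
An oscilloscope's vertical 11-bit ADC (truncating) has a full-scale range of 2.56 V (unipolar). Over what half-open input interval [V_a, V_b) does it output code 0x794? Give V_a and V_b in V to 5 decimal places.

LSB = 2.56/2^11 = 1.250 mV.
Code 0x794 = 1940 decimal.
V_a = V_low + 1940·LSB = 2.425 V; V_b = V_low + 1941·LSB = 2.42625 V.

[2.42500 V, 2.42625 V)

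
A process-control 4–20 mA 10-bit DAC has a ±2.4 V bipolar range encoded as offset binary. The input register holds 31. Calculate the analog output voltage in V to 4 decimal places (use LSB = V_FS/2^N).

LSB = 4.8 V / 2^10 = 4.688 mV.
V_out = (−2.4) + 31 × 0.0046875 V = -2.25469 V.

-2.2547 V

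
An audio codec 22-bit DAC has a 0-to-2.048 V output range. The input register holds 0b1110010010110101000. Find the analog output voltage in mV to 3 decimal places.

228.707 mV

LSB = 2.048 V / 2^22 = 0.49 µV.
Code 0b1110010010110101000 = 468392 decimal.
V_out = 0 + 468392 × 4.88281e-07 V = 0.228707 V.
= 228.707 mV.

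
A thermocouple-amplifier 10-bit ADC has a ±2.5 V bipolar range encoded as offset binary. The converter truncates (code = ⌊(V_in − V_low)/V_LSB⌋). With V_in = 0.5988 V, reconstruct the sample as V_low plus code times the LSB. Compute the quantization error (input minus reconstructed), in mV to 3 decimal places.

One LSB is 5 V / 1024 = 4.883 mV.
(0.5988 − (−2.5))/0.00488281 = 634.6342; ⌊·⌋ gives code 634.
V_rec = (−2.5) + 634·0.00488281 = 0.59570312 V.
V_in − V_rec = 0.00309687 V = 3.097 mV.

3.097 mV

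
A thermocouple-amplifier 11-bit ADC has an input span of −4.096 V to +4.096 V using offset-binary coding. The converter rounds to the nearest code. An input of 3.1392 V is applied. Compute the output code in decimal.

code 1809

With 2048 levels over 8.192 V, one step is 4.000 mV.
(V_in − V_low)/LSB = (3.1392 − (−4.096)) / 0.004 = 1808.800.
round(1808.800) = 1809.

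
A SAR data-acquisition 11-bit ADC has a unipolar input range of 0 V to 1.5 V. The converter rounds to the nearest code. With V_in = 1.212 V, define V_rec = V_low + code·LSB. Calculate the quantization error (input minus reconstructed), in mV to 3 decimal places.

LSB = 1.5/2^11 = 0.732 mV.
(V_in − V_low)/LSB = (1.212 − 0)/0.000732422 = 1654.7840 → code 1655 (round).
Code 1655 maps back to 0 + 1655×0.000732422 V = 1.2121582 V.
V_in − V_rec = -0.000158203 V = -0.158 mV.

-0.158 mV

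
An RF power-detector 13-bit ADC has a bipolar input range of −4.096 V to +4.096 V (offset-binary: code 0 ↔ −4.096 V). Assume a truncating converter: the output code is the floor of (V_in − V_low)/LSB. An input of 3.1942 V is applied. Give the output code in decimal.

code 7290

Full-scale span = 8.192 V; LSB = 8.192/2^13 = 1.000 mV.
Input sits at 7290.200 steps above V_low.
⌊·⌋(7290.200) = 7290.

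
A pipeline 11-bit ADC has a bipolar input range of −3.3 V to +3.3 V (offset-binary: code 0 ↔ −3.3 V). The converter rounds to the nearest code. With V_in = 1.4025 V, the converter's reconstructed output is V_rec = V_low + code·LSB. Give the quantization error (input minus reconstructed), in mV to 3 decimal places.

0.645 mV

LSB = 6.6/2^11 = 3.223 mV.
Scaled input = 1459.2000 LSBs, so code = 1459.
V_rec = (−3.3) + 1459·0.00322266 = 1.4018555 V.
Difference: 0.000644531 V → 0.645 mV.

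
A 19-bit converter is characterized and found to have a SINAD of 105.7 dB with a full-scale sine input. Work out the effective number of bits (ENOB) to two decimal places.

ENOB = (SINAD − 1.76) / 6.02 = (105.7 − 1.76)/6.02 = 17.266.

17.27 bits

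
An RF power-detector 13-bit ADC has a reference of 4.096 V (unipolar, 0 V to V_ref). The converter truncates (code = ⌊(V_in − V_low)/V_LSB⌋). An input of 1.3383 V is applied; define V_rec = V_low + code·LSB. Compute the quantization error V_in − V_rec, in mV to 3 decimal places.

0.300 mV

One LSB is 4.096 V / 8192 = 0.500 mV.
(1.3383 − 0)/0.0005 = 2676.6000; ⌊·⌋ gives code 2676.
Reconstructed: 1.338 V.
Error = 1.3383 − 1.338 = 0.0003 V = 0.300 mV.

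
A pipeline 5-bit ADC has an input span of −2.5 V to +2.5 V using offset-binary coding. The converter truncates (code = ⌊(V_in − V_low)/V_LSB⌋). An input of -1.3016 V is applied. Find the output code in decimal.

Full-scale span = 5 V; LSB = 5/2^5 = 156.250 mV.
Input sits at 7.670 steps above V_low.
So the output code is 7.

code 7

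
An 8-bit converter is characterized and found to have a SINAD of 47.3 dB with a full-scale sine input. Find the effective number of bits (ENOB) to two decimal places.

7.56 bits

ENOB = (SINAD − 1.76) / 6.02 = (47.3 − 1.76)/6.02 = 7.565.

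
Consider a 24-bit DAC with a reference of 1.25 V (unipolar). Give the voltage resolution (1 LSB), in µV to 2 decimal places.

0.07 µV

Full-scale span = 1.25 V.
LSB = 1.25 / 2^24 = 1.25 / 16777216 = 7.45058e-08 V = 0.07 µV.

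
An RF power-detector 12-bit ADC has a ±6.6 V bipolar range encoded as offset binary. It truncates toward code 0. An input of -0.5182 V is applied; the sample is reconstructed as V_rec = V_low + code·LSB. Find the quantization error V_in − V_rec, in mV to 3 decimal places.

One LSB is 13.2 V / 4096 = 3.223 mV.
(V_in − V_low)/LSB = (-0.5182 − (−6.6))/0.00322266 = 1887.2010 → code 1887 (floor).
Reconstructed: -0.51884766 V.
V_in − V_rec = 0.000647656 V = 0.648 mV.

0.648 mV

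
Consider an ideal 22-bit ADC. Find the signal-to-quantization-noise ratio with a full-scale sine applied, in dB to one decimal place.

SNR ≈ 6.02·N + 1.76 dB = 6.02·22 + 1.76 = 134.20 dB.

134.2 dB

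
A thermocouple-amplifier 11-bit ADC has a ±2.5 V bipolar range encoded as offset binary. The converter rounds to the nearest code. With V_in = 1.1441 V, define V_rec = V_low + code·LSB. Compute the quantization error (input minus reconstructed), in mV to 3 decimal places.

-0.920 mV

One LSB is 5 V / 2048 = 2.441 mV.
(V_in − V_low)/LSB = (1.1441 − (−2.5))/0.00244141 = 1492.6234 → code 1493 (round).
Reconstructed: 1.1450195 V.
Difference: -0.000919531 V → -0.920 mV.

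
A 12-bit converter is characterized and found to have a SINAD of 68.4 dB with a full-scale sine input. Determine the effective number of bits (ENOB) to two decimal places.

11.07 bits

ENOB = (SINAD − 1.76) / 6.02 = (68.4 − 1.76)/6.02 = 11.070.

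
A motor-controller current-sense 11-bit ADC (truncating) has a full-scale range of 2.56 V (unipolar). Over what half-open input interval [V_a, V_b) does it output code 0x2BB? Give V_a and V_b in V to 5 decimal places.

LSB = 2.56/2^11 = 1.250 mV.
Code 0x2BB = 699 decimal.
V_a = V_low + 699·LSB = 0.87375 V; V_b = V_low + 700·LSB = 0.875 V.

[0.87375 V, 0.87500 V)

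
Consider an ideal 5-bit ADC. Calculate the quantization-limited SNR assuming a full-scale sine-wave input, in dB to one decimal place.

31.9 dB

SNR ≈ 6.02·N + 1.76 dB = 6.02·5 + 1.76 = 31.86 dB.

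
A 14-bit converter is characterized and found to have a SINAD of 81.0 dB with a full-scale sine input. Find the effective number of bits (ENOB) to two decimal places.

13.16 bits

ENOB = (SINAD − 1.76) / 6.02 = (81.0 − 1.76)/6.02 = 13.163.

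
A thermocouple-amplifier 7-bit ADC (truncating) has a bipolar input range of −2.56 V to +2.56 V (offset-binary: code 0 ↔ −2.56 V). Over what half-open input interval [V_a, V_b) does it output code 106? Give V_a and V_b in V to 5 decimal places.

LSB = 5.12/2^7 = 40.000 mV.
V_a = V_low + 106·LSB = 1.68 V; V_b = V_low + 107·LSB = 1.72 V.

[1.68000 V, 1.72000 V)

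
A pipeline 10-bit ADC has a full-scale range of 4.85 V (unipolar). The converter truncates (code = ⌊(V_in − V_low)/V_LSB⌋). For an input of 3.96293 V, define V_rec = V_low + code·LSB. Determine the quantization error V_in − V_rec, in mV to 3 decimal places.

3.360 mV

LSB = 4.85/2^10 = 4.736 mV.
(V_in − V_low)/LSB = (3.96293 − 0)/0.00473633 = 836.7093 → code 836 (floor).
V_rec = 0 + 836·0.00473633 = 3.9595703 V.
Difference: 0.00335969 V → 3.360 mV.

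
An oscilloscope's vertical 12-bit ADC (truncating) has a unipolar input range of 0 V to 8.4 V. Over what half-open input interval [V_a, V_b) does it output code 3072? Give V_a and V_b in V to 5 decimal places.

[6.30000 V, 6.30205 V)

LSB = 8.4/2^12 = 2.051 mV.
V_a = V_low + 3072·LSB = 6.3 V; V_b = V_low + 3073·LSB = 6.30205 V.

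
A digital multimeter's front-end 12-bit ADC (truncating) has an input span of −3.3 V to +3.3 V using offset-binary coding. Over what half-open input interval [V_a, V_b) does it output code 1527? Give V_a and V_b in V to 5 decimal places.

[-0.83950 V, -0.83789 V)

LSB = 6.6/2^12 = 1.611 mV.
V_a = V_low + 1527·LSB = -0.839502 V; V_b = V_low + 1528·LSB = -0.837891 V.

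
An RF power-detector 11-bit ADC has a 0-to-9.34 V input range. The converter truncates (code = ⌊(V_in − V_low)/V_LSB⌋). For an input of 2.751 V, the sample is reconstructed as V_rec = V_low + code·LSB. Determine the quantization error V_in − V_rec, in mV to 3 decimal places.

0.990 mV

LSB = 9.34/2^11 = 4.561 mV.
Scaled input = 603.2171 LSBs, so code = 603.
Code 603 maps back to 0 + 603×0.00456055 V = 2.7500098 V.
Difference: 0.000990234 V → 0.990 mV.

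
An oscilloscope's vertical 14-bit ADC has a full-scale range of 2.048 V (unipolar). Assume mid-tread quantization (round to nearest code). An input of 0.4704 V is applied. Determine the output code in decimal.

code 3763

With 16384 levels over 2.048 V, one step is 125.00 µV.
Input sits at 3763.200 steps above V_low.
Round → code 3763.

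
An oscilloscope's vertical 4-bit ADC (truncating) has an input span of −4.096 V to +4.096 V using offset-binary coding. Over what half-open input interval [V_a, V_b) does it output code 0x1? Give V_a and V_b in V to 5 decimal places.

[-3.58400 V, -3.07200 V)

LSB = 8.192/2^4 = 0.5120 V.
Code 0x1 = 1 decimal.
V_a = V_low + 1·LSB = -3.584 V; V_b = V_low + 2·LSB = -3.072 V.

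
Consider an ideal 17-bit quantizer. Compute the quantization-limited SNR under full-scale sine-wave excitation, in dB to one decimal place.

SNR ≈ 6.02·N + 1.76 dB = 6.02·17 + 1.76 = 104.10 dB.

104.1 dB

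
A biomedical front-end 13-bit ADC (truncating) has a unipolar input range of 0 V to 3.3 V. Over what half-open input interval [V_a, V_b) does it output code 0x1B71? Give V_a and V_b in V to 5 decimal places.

[2.82990 V, 2.83030 V)

LSB = 3.3/2^13 = 402.83 µV.
Code 0x1B71 = 7025 decimal.
V_a = V_low + 7025·LSB = 2.8299 V; V_b = V_low + 7026·LSB = 2.8303 V.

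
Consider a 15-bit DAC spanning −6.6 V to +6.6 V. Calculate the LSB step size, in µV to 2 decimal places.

Full-scale span = 13.2 V.
LSB = 13.2 / 2^15 = 13.2 / 32768 = 0.000402832 V = 402.83 µV.

402.83 µV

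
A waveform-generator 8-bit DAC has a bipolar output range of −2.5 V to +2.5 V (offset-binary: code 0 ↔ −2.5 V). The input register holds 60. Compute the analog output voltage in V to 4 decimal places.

-1.3281 V

LSB = 5 V / 2^8 = 19.531 mV.
V_out = (−2.5) + 60 × 0.0195312 V = -1.32812 V.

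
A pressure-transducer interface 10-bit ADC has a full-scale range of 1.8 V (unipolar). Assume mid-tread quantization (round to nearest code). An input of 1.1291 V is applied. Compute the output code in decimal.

Full-scale span = 1.8 V; LSB = 1.8/2^10 = 1.758 mV.
Input sits at 642.332 steps above V_low.
Round → code 642.

code 642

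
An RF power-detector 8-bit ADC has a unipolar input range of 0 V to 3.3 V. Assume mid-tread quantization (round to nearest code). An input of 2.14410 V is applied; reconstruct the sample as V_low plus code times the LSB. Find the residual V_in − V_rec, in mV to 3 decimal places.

Step size: 3.3 V ÷ 2^8 = 12.891 mV.
(V_in − V_low)/LSB = (2.14410 − 0)/0.0128906 = 166.3302 → code 166 (round).
Reconstructed: 2.1398437 V.
Difference: 0.00425625 V → 4.256 mV.

4.256 mV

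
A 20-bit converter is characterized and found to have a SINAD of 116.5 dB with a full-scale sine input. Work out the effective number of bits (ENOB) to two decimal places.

19.06 bits

ENOB = (SINAD − 1.76) / 6.02 = (116.5 − 1.76)/6.02 = 19.060.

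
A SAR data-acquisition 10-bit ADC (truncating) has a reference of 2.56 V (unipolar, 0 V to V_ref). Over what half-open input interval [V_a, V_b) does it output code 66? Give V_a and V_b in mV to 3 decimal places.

[165.000 mV, 167.500 mV)

LSB = 2.56/2^10 = 2.500 mV.
V_a = V_low + 66·LSB = 0.165 V; V_b = V_low + 67·LSB = 0.1675 V.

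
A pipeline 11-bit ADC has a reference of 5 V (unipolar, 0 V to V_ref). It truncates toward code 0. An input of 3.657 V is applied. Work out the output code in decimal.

LSB = 5 V / 2048 = 2.441 mV.
(3.657 − 0) / 0.00244141 = 1497.907 LSBs.
⌊·⌋(1497.907) = 1497.

code 1497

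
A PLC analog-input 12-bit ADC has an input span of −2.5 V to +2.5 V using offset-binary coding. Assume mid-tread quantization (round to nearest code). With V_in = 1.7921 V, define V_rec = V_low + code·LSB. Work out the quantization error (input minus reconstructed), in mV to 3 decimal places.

One LSB is 5 V / 4096 = 1.221 mV.
(V_in − V_low)/LSB = (1.7921 − (−2.5))/0.0012207 = 3516.0883 → code 3516 (round).
Code 3516 maps back to (−2.5) + 3516×0.0012207 V = 1.7919922 V.
V_in − V_rec = 0.000107812 V = 0.108 mV.

0.108 mV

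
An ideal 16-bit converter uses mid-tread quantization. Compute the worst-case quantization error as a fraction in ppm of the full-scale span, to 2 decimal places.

Rounding → worst-case error = ½ LSB = V_FS/2^17, so 1e+06/131072 = 7.62939 ppm of full scale.

7.63 ppm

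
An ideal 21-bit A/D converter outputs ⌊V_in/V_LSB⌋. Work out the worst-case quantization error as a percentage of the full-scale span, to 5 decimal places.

Truncating → worst-case error = 1 LSB = V_FS/2^21, so 100/2097152 = 4.76837e-05 % of full scale.

0.00005 %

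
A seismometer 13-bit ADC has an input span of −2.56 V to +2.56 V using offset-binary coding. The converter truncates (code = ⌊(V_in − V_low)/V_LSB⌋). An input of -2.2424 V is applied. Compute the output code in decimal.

code 508

LSB = 5.12 V / 8192 = 0.625 mV.
(-2.2424 − (−2.56)) / 0.000625 = 508.160 LSBs.
Floor → code 508.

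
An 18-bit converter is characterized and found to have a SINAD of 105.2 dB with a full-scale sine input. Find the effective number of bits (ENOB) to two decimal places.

17.18 bits

ENOB = (SINAD − 1.76) / 6.02 = (105.2 − 1.76)/6.02 = 17.183.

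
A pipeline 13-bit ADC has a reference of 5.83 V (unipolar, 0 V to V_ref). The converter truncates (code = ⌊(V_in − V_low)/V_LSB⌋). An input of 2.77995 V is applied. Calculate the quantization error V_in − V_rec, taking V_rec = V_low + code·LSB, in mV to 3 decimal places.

0.167 mV

Step size: 5.83 V ÷ 2^13 = 0.712 mV.
Scaled input = 3906.2351 LSBs, so code = 3906.
V_rec = 0 + 3906·0.00071167 = 2.7797827 V.
Error = 2.77995 − 2.7797827 = 0.000167285 V = 0.167 mV.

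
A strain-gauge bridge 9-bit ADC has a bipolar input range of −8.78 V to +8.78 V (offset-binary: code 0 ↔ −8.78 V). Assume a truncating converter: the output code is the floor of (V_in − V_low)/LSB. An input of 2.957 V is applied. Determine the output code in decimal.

LSB = 17.56 V / 512 = 34.297 mV.
Input sits at 342.218 steps above V_low.
So the output code is 342.

code 342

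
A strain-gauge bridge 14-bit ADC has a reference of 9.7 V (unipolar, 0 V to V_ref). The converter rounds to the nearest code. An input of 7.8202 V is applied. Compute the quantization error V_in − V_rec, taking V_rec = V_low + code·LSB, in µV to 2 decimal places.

-69.78 µV

LSB = 9.7/2^14 = 0.592 mV.
(7.8202 − 0)/0.000592041 = 13208.8821; round gives code 13209.
Code 13209 maps back to 0 + 13209×0.000592041 V = 7.8202698 V.
Difference: -6.97754e-05 V → -69.78 µV.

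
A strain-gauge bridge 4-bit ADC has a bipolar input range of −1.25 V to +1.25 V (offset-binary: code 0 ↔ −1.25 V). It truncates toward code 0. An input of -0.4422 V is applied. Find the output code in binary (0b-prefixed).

With 16 levels over 2.5 V, one step is 156.250 mV.
Input sits at 5.170 steps above V_low.
⌊·⌋(5.170) = 5.
In binary (0b-prefixed): 0b101.

code 0b101 (decimal 5)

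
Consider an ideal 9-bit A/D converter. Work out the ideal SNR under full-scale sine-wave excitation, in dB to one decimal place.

SNR ≈ 6.02·N + 1.76 dB = 6.02·9 + 1.76 = 55.94 dB.

55.9 dB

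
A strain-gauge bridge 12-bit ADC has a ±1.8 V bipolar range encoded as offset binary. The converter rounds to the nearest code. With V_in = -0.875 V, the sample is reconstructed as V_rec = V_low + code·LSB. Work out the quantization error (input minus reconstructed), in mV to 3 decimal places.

0.391 mV

One LSB is 3.6 V / 4096 = 0.879 mV.
(-0.875 − (−1.8))/0.000878906 = 1052.4444; round gives code 1052.
V_rec = (−1.8) + 1052·0.000878906 = -0.87539062 V.
V_in − V_rec = 0.000390625 V = 0.391 mV.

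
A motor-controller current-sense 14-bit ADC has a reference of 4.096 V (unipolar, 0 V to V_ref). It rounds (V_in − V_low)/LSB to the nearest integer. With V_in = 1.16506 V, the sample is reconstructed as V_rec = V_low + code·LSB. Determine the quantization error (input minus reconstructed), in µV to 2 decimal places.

60.00 µV

LSB = 4.096/2^14 = 250.00 µV.
(V_in − V_low)/LSB = (1.16506 − 0)/0.00025 = 4660.2400 → code 4660 (round).
Reconstructed: 1.165 V.
V_in − V_rec = 6e-05 V = 60.00 µV.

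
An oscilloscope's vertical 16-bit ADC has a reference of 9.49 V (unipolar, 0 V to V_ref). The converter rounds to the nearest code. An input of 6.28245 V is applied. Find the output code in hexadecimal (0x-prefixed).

LSB = 9.49 V / 65536 = 144.81 µV.
(6.28245 − 0) / 0.000144806 = 43385.315 LSBs.
So the output code is 43385.
In hexadecimal (0x-prefixed): 0xA979.

code 0xA979 (decimal 43385)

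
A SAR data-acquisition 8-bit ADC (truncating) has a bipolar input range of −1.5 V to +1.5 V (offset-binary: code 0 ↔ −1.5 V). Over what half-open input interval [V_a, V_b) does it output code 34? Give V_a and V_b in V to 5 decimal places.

[-1.10156 V, -1.08984 V)

LSB = 3/2^8 = 11.719 mV.
V_a = V_low + 34·LSB = -1.10156 V; V_b = V_low + 35·LSB = -1.08984 V.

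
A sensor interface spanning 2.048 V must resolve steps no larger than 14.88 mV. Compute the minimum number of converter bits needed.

Number of steps required ≥ 2.048 V / 14.88 mV = 137.63.
Need 2^N ≥ 137.63; 2^7 = 128, 2^8 = 256.
Minimum N = 8.

8 bits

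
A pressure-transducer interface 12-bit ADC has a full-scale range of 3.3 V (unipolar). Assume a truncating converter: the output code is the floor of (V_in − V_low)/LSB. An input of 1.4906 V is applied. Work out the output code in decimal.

code 1850

With 4096 levels over 3.3 V, one step is 0.806 mV.
(V_in − V_low)/LSB = (1.4906 − 0) / 0.000805664 = 1850.151.
⌊·⌋(1850.151) = 1850.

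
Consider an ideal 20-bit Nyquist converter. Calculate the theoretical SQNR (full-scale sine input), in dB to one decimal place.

SNR ≈ 6.02·N + 1.76 dB = 6.02·20 + 1.76 = 122.16 dB.

122.2 dB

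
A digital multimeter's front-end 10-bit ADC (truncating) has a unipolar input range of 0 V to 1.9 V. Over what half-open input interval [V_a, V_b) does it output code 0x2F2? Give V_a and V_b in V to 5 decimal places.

[1.39902 V, 1.40088 V)

LSB = 1.9/2^10 = 1.855 mV.
Code 0x2F2 = 754 decimal.
V_a = V_low + 754·LSB = 1.39902 V; V_b = V_low + 755·LSB = 1.40088 V.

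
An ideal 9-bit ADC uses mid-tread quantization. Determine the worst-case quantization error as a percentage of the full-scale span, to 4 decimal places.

Rounding → worst-case error = ½ LSB = V_FS/2^10, so 100/1024 = 0.0976562 % of full scale.

0.0977 %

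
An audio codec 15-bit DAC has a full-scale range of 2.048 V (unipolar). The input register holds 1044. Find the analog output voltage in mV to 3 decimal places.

LSB = 2.048 V / 2^15 = 62.50 µV.
V_out = 0 + 1044 × 6.25e-05 V = 0.06525 V.
= 65.250 mV.

65.250 mV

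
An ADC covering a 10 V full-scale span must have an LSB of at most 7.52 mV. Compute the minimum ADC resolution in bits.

11 bits

Number of steps required ≥ 10 V / 7.52 mV = 1329.79.
Need 2^N ≥ 1329.79; 2^10 = 1024, 2^11 = 2048.
Minimum N = 11.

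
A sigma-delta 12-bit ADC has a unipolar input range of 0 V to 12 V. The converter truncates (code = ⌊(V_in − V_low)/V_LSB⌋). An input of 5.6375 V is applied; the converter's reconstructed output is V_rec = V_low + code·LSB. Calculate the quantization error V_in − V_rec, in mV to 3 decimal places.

One LSB is 12 V / 4096 = 2.930 mV.
Scaled input = 1924.2667 LSBs, so code = 1924.
Code 1924 maps back to 0 + 1924×0.00292969 V = 5.6367188 V.
Error = 5.6375 − 5.6367188 = 0.00078125 V = 0.781 mV.

0.781 mV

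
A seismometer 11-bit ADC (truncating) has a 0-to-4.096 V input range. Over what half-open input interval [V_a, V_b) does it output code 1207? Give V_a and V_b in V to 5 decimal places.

LSB = 4.096/2^11 = 2.000 mV.
V_a = V_low + 1207·LSB = 2.414 V; V_b = V_low + 1208·LSB = 2.416 V.

[2.41400 V, 2.41600 V)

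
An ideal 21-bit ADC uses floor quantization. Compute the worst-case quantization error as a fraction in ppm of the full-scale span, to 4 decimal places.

0.4768 ppm

Truncating → worst-case error = 1 LSB = V_FS/2^21, so 1e+06/2097152 = 0.476837 ppm of full scale.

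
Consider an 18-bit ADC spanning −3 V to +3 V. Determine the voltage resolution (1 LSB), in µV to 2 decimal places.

22.89 µV

Full-scale span = 6 V.
LSB = 6 / 2^18 = 6 / 262144 = 2.28882e-05 V = 22.89 µV.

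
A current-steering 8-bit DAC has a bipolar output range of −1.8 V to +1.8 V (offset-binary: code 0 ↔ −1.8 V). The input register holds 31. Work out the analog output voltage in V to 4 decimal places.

-1.3641 V

LSB = 3.6 V / 2^8 = 14.062 mV.
V_out = (−1.8) + 31 × 0.0140625 V = -1.36406 V.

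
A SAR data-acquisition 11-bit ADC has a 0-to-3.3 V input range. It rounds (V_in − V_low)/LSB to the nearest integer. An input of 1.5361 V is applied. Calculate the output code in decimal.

code 953

LSB = 3.3 V / 2048 = 1.611 mV.
(V_in − V_low)/LSB = (1.5361 − 0) / 0.00161133 = 953.313.
round(953.313) = 953.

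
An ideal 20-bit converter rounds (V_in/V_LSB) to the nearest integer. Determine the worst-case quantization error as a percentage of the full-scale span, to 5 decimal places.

Rounding → worst-case error = ½ LSB = V_FS/2^21, so 100/2097152 = 4.76837e-05 % of full scale.

0.00005 %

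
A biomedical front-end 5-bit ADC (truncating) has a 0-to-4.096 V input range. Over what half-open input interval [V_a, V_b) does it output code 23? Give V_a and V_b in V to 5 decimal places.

LSB = 4.096/2^5 = 128.000 mV.
V_a = V_low + 23·LSB = 2.944 V; V_b = V_low + 24·LSB = 3.072 V.

[2.94400 V, 3.07200 V)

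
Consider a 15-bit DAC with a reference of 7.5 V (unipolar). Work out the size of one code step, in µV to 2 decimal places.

Full-scale span = 7.5 V.
LSB = 7.5 / 2^15 = 7.5 / 32768 = 0.000228882 V = 228.88 µV.

228.88 µV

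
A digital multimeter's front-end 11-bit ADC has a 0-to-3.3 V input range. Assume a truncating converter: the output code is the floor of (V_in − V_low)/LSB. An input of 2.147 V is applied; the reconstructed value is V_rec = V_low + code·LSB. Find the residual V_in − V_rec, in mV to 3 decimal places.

0.711 mV

LSB = 3.3/2^11 = 1.611 mV.
(V_in − V_low)/LSB = (2.147 − 0)/0.00161133 = 1332.4412 → code 1332 (floor).
Code 1332 maps back to 0 + 1332×0.00161133 V = 2.1462891 V.
Error = 2.147 − 2.1462891 = 0.000710937 V = 0.711 mV.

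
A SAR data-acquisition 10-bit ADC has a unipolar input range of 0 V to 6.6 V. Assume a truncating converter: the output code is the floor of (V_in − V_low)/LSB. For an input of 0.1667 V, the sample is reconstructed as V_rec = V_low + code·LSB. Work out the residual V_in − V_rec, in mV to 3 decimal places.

Step size: 6.6 V ÷ 2^10 = 6.445 mV.
(V_in − V_low)/LSB = (0.1667 − 0)/0.00644531 = 25.8638 → code 25 (floor).
Reconstructed: 0.16113281 V.
Error = 0.1667 − 0.16113281 = 0.00556719 V = 5.567 mV.

5.567 mV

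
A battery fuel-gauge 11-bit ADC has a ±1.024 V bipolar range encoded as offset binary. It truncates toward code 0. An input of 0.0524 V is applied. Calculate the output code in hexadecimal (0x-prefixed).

code 0x434 (decimal 1076)

With 2048 levels over 2.048 V, one step is 1.000 mV.
Input sits at 1076.400 steps above V_low.
Floor → code 1076.
In hexadecimal (0x-prefixed): 0x434.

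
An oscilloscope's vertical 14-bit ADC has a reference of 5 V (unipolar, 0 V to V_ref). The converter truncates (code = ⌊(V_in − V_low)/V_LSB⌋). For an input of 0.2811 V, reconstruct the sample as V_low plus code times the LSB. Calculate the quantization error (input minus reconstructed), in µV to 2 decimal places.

33.11 µV

Step size: 5 V ÷ 2^14 = 305.18 µV.
(V_in − V_low)/LSB = (0.2811 − 0)/0.000305176 = 921.1085 → code 921 (floor).
V_rec = 0 + 921·0.000305176 = 0.28106689 V.
Difference: 3.31055e-05 V → 33.11 µV.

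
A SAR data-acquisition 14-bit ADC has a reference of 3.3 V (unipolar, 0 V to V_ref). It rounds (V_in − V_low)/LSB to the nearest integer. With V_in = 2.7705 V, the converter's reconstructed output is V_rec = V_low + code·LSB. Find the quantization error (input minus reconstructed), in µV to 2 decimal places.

22.71 µV

One LSB is 3.3 V / 16384 = 201.42 µV.
(V_in − V_low)/LSB = (2.7705 − 0)/0.000201416 = 13755.1127 → code 13755 (round).
Reconstructed: 2.7704773 V.
Error = 2.7705 − 2.7704773 = 2.27051e-05 V = 22.71 µV.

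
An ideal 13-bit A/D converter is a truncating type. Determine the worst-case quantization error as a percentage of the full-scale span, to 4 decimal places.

0.0122 %

Truncating → worst-case error = 1 LSB = V_FS/2^13, so 100/8192 = 0.012207 % of full scale.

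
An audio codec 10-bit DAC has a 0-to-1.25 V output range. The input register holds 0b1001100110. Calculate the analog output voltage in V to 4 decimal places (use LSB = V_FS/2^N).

0.7495 V

LSB = 1.25 V / 2^10 = 1.221 mV.
Code 0b1001100110 = 614 decimal.
V_out = 0 + 614 × 0.0012207 V = 0.749512 V.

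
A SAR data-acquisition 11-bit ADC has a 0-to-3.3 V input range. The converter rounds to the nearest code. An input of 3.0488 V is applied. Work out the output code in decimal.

code 1892

LSB = 3.3 V / 2048 = 1.611 mV.
(V_in − V_low)/LSB = (3.0488 − 0) / 0.00161133 = 1892.104.
Round → code 1892.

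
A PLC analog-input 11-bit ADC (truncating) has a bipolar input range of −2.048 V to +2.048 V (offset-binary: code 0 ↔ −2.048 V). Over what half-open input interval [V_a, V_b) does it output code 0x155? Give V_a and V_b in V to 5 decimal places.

[-1.36600 V, -1.36400 V)

LSB = 4.096/2^11 = 2.000 mV.
Code 0x155 = 341 decimal.
V_a = V_low + 341·LSB = -1.366 V; V_b = V_low + 342·LSB = -1.364 V.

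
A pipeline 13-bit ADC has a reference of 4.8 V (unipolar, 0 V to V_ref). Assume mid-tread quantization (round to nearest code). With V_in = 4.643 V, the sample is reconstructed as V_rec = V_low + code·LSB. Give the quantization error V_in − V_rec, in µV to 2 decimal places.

One LSB is 4.8 V / 8192 = 0.586 mV.
(4.643 − 0)/0.000585937 = 7924.0533; round gives code 7924.
Code 7924 maps back to 0 + 7924×0.000585937 V = 4.6429687 V.
Error = 4.643 − 4.6429687 = 3.125e-05 V = 31.25 µV.

31.25 µV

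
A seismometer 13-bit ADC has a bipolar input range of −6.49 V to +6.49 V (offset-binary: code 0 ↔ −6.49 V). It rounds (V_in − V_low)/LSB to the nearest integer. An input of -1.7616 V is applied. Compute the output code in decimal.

With 8192 levels over 12.98 V, one step is 1.584 mV.
Input sits at 2984.211 steps above V_low.
So the output code is 2984.

code 2984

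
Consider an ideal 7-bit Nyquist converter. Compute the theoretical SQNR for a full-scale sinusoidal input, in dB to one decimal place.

43.9 dB

SNR ≈ 6.02·N + 1.76 dB = 6.02·7 + 1.76 = 43.90 dB.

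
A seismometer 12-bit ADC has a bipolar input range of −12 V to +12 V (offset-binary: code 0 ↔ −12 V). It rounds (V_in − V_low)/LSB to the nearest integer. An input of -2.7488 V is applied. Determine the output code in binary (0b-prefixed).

code 0b11000101011 (decimal 1579)

With 4096 levels over 24 V, one step is 5.859 mV.
(V_in − V_low)/LSB = (-2.7488 − (−12)) / 0.00585938 = 1578.871.
So the output code is 1579.
In binary (0b-prefixed): 0b11000101011.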